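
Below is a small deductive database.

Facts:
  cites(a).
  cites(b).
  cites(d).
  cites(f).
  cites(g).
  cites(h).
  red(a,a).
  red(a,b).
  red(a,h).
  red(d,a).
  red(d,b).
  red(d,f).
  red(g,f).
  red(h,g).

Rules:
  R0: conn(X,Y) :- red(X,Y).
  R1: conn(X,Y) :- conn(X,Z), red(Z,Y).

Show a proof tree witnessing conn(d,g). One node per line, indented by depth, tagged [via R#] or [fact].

conn(d,g)  [via R1]
  conn(d,h)  [via R1]
    conn(d,a)  [via R0]
      red(d,a)  [fact]
    red(a,h)  [fact]
  red(h,g)  [fact]

round 1: derive conn(a,a) via R0 from red(a,a)
round 1: derive conn(a,b) via R0 from red(a,b)
round 1: derive conn(a,h) via R0 from red(a,h)
round 1: derive conn(d,a) via R0 from red(d,a)
round 1: derive conn(d,b) via R0 from red(d,b)
round 1: derive conn(d,f) via R0 from red(d,f)
round 1: derive conn(g,f) via R0 from red(g,f)
round 1: derive conn(h,g) via R0 from red(h,g)
round 2: derive conn(a,g) via R1 from conn(a,h), red(h,g)
round 2: derive conn(d,h) via R1 from conn(d,a), red(a,h)
round 2: derive conn(h,f) via R1 from conn(h,g), red(g,f)
round 3: derive conn(a,f) via R1 from conn(a,g), red(g,f)
round 3: derive conn(d,g) via R1 from conn(d,h), red(h,g)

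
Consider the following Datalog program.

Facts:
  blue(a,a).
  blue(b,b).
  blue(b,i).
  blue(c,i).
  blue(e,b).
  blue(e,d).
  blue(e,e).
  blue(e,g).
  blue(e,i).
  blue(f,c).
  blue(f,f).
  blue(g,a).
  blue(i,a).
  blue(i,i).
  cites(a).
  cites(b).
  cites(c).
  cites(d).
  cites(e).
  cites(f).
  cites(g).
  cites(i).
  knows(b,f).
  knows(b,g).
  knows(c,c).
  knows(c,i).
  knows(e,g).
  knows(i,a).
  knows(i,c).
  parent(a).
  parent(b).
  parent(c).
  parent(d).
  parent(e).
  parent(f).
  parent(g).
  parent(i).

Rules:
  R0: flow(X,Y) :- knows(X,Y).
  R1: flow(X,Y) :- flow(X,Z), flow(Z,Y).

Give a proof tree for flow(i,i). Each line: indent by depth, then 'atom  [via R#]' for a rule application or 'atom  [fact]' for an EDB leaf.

round 1: derive flow(b,f) via R0 from knows(b,f)
round 1: derive flow(b,g) via R0 from knows(b,g)
round 1: derive flow(c,c) via R0 from knows(c,c)
round 1: derive flow(c,i) via R0 from knows(c,i)
round 1: derive flow(e,g) via R0 from knows(e,g)
round 1: derive flow(i,a) via R0 from knows(i,a)
round 1: derive flow(i,c) via R0 from knows(i,c)
round 2: derive flow(c,a) via R1 from flow(c,i), flow(i,a)
round 2: derive flow(i,i) via R1 from flow(i,c), flow(c,i)

flow(i,i)  [via R1]
  flow(i,c)  [via R0]
    knows(i,c)  [fact]
  flow(c,i)  [via R0]
    knows(c,i)  [fact]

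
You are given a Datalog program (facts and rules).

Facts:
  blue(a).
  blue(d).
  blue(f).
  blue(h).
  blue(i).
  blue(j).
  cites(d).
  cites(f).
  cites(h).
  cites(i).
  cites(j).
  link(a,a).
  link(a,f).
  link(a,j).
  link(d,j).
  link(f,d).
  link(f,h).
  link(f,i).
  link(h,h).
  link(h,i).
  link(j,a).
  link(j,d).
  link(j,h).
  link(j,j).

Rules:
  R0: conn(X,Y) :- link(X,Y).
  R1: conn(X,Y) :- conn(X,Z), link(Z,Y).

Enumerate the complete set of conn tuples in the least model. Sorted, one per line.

round 1: derive conn(a,a) via R0 from link(a,a)
round 1: derive conn(a,f) via R0 from link(a,f)
round 1: derive conn(a,j) via R0 from link(a,j)
round 1: derive conn(d,j) via R0 from link(d,j)
round 1: derive conn(f,d) via R0 from link(f,d)
round 1: derive conn(f,h) via R0 from link(f,h)
round 1: derive conn(f,i) via R0 from link(f,i)
round 1: derive conn(h,h) via R0 from link(h,h)
round 1: derive conn(h,i) via R0 from link(h,i)
round 1: derive conn(j,a) via R0 from link(j,a)
round 1: derive conn(j,d) via R0 from link(j,d)
round 1: derive conn(j,h) via R0 from link(j,h)
round 1: derive conn(j,j) via R0 from link(j,j)
round 2: derive conn(a,d) via R1 from conn(a,f), link(f,d)
round 2: derive conn(a,h) via R1 from conn(a,f), link(f,h)
round 2: derive conn(a,i) via R1 from conn(a,f), link(f,i)
round 2: derive conn(d,a) via R1 from conn(d,j), link(j,a)
round 2: derive conn(d,d) via R1 from conn(d,j), link(j,d)
round 2: derive conn(d,h) via R1 from conn(d,j), link(j,h)
round 2: derive conn(f,j) via R1 from conn(f,d), link(d,j)
round 2: derive conn(j,f) via R1 from conn(j,a), link(a,f)
round 2: derive conn(j,i) via R1 from conn(j,h), link(h,i)
round 3: derive conn(d,f) via R1 from conn(d,a), link(a,f)
round 3: derive conn(d,i) via R1 from conn(d,h), link(h,i)
round 3: derive conn(f,a) via R1 from conn(f,j), link(j,a)
round 4: derive conn(f,f) via R1 from conn(f,a), link(a,f)

conn(a,a)
conn(a,d)
conn(a,f)
conn(a,h)
conn(a,i)
conn(a,j)
conn(d,a)
conn(d,d)
conn(d,f)
conn(d,h)
conn(d,i)
conn(d,j)
conn(f,a)
conn(f,d)
conn(f,f)
conn(f,h)
conn(f,i)
conn(f,j)
conn(h,h)
conn(h,i)
conn(j,a)
conn(j,d)
conn(j,f)
conn(j,h)
conn(j,i)
conn(j,j)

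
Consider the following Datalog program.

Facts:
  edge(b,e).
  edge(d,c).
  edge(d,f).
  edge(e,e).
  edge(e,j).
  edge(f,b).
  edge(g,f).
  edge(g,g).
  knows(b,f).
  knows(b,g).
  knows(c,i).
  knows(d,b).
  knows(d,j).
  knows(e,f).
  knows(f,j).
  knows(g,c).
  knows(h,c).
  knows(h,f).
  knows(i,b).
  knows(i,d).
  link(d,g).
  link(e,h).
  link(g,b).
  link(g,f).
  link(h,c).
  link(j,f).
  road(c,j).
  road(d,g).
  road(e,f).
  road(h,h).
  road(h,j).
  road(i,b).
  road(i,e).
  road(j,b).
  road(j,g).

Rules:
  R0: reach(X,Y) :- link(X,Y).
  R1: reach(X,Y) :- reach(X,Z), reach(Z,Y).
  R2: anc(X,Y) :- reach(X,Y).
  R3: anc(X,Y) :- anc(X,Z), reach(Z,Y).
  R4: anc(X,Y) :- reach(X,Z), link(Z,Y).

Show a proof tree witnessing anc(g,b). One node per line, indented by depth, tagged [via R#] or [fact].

round 1: derive reach(d,g) via R0 from link(d,g)
round 1: derive reach(e,h) via R0 from link(e,h)
round 1: derive reach(g,b) via R0 from link(g,b)
round 1: derive reach(g,f) via R0 from link(g,f)
round 1: derive reach(h,c) via R0 from link(h,c)
round 1: derive reach(j,f) via R0 from link(j,f)
round 2: derive reach(d,b) via R1 from reach(d,g), reach(g,b)
round 2: derive reach(d,f) via R1 from reach(d,g), reach(g,f)
round 2: derive reach(e,c) via R1 from reach(e,h), reach(h,c)
round 2: derive anc(d,g) via R2 from reach(d,g)
round 2: derive anc(e,h) via R2 from reach(e,h)
round 2: derive anc(g,b) via R2 from reach(g,b)
round 2: derive anc(g,f) via R2 from reach(g,f)
round 2: derive anc(h,c) via R2 from reach(h,c)
round 2: derive anc(j,f) via R2 from reach(j,f)
round 2: derive anc(d,b) via R4 from reach(d,g), link(g,b)
round 2: derive anc(d,f) via R4 from reach(d,g), link(g,f)
round 2: derive anc(e,c) via R4 from reach(e,h), link(h,c)

anc(g,b)  [via R2]
  reach(g,b)  [via R0]
    link(g,b)  [fact]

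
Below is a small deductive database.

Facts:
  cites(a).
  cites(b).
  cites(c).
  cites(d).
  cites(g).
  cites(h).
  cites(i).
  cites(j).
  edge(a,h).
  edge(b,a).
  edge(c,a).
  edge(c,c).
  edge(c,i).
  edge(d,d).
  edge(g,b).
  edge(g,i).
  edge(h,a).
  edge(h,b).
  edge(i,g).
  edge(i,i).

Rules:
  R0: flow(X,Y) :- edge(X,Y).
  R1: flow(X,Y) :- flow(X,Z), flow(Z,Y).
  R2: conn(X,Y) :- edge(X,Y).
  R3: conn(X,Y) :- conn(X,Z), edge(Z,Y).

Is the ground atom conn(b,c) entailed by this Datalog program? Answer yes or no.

round 1: derive conn(a,h) via R2 from edge(a,h)
round 1: derive conn(b,a) via R2 from edge(b,a)
round 1: derive conn(c,a) via R2 from edge(c,a)
round 1: derive conn(c,c) via R2 from edge(c,c)
round 1: derive conn(c,i) via R2 from edge(c,i)
round 1: derive conn(d,d) via R2 from edge(d,d)
round 1: derive conn(g,b) via R2 from edge(g,b)
round 1: derive conn(g,i) via R2 from edge(g,i)
round 1: derive conn(h,a) via R2 from edge(h,a)
round 1: derive conn(h,b) via R2 from edge(h,b)
round 1: derive conn(i,g) via R2 from edge(i,g)
round 1: derive conn(i,i) via R2 from edge(i,i)
round 2: derive conn(a,a) via R3 from conn(a,h), edge(h,a)
round 2: derive conn(a,b) via R3 from conn(a,h), edge(h,b)
round 2: derive conn(b,h) via R3 from conn(b,a), edge(a,h)
round 2: derive conn(c,g) via R3 from conn(c,i), edge(i,g)
round 2: derive conn(c,h) via R3 from conn(c,a), edge(a,h)
round 2: derive conn(g,a) via R3 from conn(g,b), edge(b,a)
round 2: derive conn(g,g) via R3 from conn(g,i), edge(i,g)
round 2: derive conn(h,h) via R3 from conn(h,a), edge(a,h)
round 2: derive conn(i,b) via R3 from conn(i,g), edge(g,b)
round 3: derive conn(b,b) via R3 from conn(b,h), edge(h,b)
round 3: derive conn(c,b) via R3 from conn(c,g), edge(g,b)
round 3: derive conn(g,h) via R3 from conn(g,a), edge(a,h)
round 3: derive conn(i,a) via R3 from conn(i,b), edge(b,a)
round 4: derive conn(i,h) via R3 from conn(i,a), edge(a,h)

no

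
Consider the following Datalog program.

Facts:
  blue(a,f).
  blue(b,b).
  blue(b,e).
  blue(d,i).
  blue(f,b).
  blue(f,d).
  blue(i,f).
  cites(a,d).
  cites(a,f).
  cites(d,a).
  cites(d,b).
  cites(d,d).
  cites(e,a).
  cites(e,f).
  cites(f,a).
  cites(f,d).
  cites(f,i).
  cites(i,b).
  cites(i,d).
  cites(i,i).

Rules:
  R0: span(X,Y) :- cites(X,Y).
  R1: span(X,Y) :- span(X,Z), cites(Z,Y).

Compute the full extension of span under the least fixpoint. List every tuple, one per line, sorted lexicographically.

span(a,a)
span(a,b)
span(a,d)
span(a,f)
span(a,i)
span(d,a)
span(d,b)
span(d,d)
span(d,f)
span(d,i)
span(e,a)
span(e,b)
span(e,d)
span(e,f)
span(e,i)
span(f,a)
span(f,b)
span(f,d)
span(f,f)
span(f,i)
span(i,a)
span(i,b)
span(i,d)
span(i,f)
span(i,i)

round 1: derive span(a,d) via R0 from cites(a,d)
round 1: derive span(a,f) via R0 from cites(a,f)
round 1: derive span(d,a) via R0 from cites(d,a)
round 1: derive span(d,b) via R0 from cites(d,b)
round 1: derive span(d,d) via R0 from cites(d,d)
round 1: derive span(e,a) via R0 from cites(e,a)
round 1: derive span(e,f) via R0 from cites(e,f)
round 1: derive span(f,a) via R0 from cites(f,a)
round 1: derive span(f,d) via R0 from cites(f,d)
round 1: derive span(f,i) via R0 from cites(f,i)
round 1: derive span(i,b) via R0 from cites(i,b)
round 1: derive span(i,d) via R0 from cites(i,d)
round 1: derive span(i,i) via R0 from cites(i,i)
round 2: derive span(a,a) via R1 from span(a,d), cites(d,a)
round 2: derive span(a,b) via R1 from span(a,d), cites(d,b)
round 2: derive span(a,i) via R1 from span(a,f), cites(f,i)
round 2: derive span(d,f) via R1 from span(d,a), cites(a,f)
round 2: derive span(e,d) via R1 from span(e,a), cites(a,d)
round 2: derive span(e,i) via R1 from span(e,f), cites(f,i)
round 2: derive span(f,b) via R1 from span(f,d), cites(d,b)
round 2: derive span(f,f) via R1 from span(f,a), cites(a,f)
round 2: derive span(i,a) via R1 from span(i,d), cites(d,a)
round 3: derive span(d,i) via R1 from span(d,f), cites(f,i)
round 3: derive span(e,b) via R1 from span(e,d), cites(d,b)
round 3: derive span(i,f) via R1 from span(i,a), cites(a,f)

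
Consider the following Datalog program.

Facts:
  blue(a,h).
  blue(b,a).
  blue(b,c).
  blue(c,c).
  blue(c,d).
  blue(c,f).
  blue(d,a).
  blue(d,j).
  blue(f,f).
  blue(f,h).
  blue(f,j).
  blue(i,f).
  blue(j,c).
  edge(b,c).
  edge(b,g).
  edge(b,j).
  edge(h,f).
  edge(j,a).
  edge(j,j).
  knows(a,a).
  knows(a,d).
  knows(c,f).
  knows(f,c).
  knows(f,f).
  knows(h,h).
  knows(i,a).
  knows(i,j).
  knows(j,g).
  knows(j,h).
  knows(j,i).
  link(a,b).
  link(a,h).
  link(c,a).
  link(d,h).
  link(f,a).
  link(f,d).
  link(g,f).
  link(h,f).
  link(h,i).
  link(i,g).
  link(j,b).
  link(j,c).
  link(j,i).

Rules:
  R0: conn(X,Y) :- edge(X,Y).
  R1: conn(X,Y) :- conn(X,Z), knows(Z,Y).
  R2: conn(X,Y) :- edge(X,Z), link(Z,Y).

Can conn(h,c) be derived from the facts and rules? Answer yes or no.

round 1: derive conn(b,c) via R0 from edge(b,c)
round 1: derive conn(b,g) via R0 from edge(b,g)
round 1: derive conn(b,j) via R0 from edge(b,j)
round 1: derive conn(h,f) via R0 from edge(h,f)
round 1: derive conn(j,a) via R0 from edge(j,a)
round 1: derive conn(j,j) via R0 from edge(j,j)
round 1: derive conn(b,a) via R2 from edge(b,c), link(c,a)
round 1: derive conn(b,b) via R2 from edge(b,j), link(j,b)
round 1: derive conn(b,f) via R2 from edge(b,g), link(g,f)
round 1: derive conn(b,i) via R2 from edge(b,j), link(j,i)
round 1: derive conn(h,a) via R2 from edge(h,f), link(f,a)
round 1: derive conn(h,d) via R2 from edge(h,f), link(f,d)
round 1: derive conn(j,b) via R2 from edge(j,a), link(a,b)
round 1: derive conn(j,c) via R2 from edge(j,j), link(j,c)
round 1: derive conn(j,h) via R2 from edge(j,a), link(a,h)
round 1: derive conn(j,i) via R2 from edge(j,j), link(j,i)
round 2: derive conn(b,d) via R1 from conn(b,a), knows(a,d)
round 2: derive conn(b,h) via R1 from conn(b,j), knows(j,h)
round 2: derive conn(h,c) via R1 from conn(h,f), knows(f,c)
round 2: derive conn(j,d) via R1 from conn(j,a), knows(a,d)
round 2: derive conn(j,f) via R1 from conn(j,c), knows(c,f)
round 2: derive conn(j,g) via R1 from conn(j,j), knows(j,g)

yes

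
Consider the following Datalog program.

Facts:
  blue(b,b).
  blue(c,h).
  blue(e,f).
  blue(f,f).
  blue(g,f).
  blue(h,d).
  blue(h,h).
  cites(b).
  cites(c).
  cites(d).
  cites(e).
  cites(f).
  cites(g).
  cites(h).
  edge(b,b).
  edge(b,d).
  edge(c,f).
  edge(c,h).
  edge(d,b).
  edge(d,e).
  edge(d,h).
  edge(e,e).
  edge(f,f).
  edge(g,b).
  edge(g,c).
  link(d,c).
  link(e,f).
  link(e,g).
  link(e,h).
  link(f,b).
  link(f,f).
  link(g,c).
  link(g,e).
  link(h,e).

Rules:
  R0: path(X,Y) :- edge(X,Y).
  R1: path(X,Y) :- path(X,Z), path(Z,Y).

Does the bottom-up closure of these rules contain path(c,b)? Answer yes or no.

no

round 1: derive path(b,b) via R0 from edge(b,b)
round 1: derive path(b,d) via R0 from edge(b,d)
round 1: derive path(c,f) via R0 from edge(c,f)
round 1: derive path(c,h) via R0 from edge(c,h)
round 1: derive path(d,b) via R0 from edge(d,b)
round 1: derive path(d,e) via R0 from edge(d,e)
round 1: derive path(d,h) via R0 from edge(d,h)
round 1: derive path(e,e) via R0 from edge(e,e)
round 1: derive path(f,f) via R0 from edge(f,f)
round 1: derive path(g,b) via R0 from edge(g,b)
round 1: derive path(g,c) via R0 from edge(g,c)
round 2: derive path(b,e) via R1 from path(b,d), path(d,e)
round 2: derive path(b,h) via R1 from path(b,d), path(d,h)
round 2: derive path(d,d) via R1 from path(d,b), path(b,d)
round 2: derive path(g,d) via R1 from path(g,b), path(b,d)
round 2: derive path(g,f) via R1 from path(g,c), path(c,f)
round 2: derive path(g,h) via R1 from path(g,c), path(c,h)
round 3: derive path(g,e) via R1 from path(g,b), path(b,e)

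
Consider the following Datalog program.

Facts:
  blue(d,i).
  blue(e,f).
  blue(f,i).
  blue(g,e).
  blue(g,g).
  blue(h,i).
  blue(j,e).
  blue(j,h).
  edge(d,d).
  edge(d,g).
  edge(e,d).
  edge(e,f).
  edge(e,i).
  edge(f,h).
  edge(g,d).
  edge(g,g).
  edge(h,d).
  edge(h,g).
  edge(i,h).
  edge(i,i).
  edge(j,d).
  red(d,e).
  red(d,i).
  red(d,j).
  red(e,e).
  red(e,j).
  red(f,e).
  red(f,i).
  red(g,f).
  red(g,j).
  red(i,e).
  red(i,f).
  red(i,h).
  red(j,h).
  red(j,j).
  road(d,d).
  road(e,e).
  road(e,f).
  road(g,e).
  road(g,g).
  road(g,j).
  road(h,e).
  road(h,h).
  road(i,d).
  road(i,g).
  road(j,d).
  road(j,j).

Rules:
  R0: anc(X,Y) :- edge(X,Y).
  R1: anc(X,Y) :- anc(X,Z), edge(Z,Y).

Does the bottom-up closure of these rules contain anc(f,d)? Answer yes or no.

yes

round 1: derive anc(d,d) via R0 from edge(d,d)
round 1: derive anc(d,g) via R0 from edge(d,g)
round 1: derive anc(e,d) via R0 from edge(e,d)
round 1: derive anc(e,f) via R0 from edge(e,f)
round 1: derive anc(e,i) via R0 from edge(e,i)
round 1: derive anc(f,h) via R0 from edge(f,h)
round 1: derive anc(g,d) via R0 from edge(g,d)
round 1: derive anc(g,g) via R0 from edge(g,g)
round 1: derive anc(h,d) via R0 from edge(h,d)
round 1: derive anc(h,g) via R0 from edge(h,g)
round 1: derive anc(i,h) via R0 from edge(i,h)
round 1: derive anc(i,i) via R0 from edge(i,i)
round 1: derive anc(j,d) via R0 from edge(j,d)
round 2: derive anc(e,g) via R1 from anc(e,d), edge(d,g)
round 2: derive anc(e,h) via R1 from anc(e,f), edge(f,h)
round 2: derive anc(f,d) via R1 from anc(f,h), edge(h,d)
round 2: derive anc(f,g) via R1 from anc(f,h), edge(h,g)
round 2: derive anc(i,d) via R1 from anc(i,h), edge(h,d)
round 2: derive anc(i,g) via R1 from anc(i,h), edge(h,g)
round 2: derive anc(j,g) via R1 from anc(j,d), edge(d,g)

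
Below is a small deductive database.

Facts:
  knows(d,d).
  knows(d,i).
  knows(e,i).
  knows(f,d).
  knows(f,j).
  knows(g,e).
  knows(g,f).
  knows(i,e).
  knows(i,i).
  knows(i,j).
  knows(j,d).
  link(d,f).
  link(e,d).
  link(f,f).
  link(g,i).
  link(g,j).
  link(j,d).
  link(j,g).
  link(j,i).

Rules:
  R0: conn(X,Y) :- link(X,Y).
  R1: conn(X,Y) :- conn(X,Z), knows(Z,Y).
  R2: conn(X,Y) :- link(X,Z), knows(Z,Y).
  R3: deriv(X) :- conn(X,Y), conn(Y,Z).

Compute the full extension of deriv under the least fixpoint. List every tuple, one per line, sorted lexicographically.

round 1: derive conn(d,f) via R0 from link(d,f)
round 1: derive conn(e,d) via R0 from link(e,d)
round 1: derive conn(f,f) via R0 from link(f,f)
round 1: derive conn(g,i) via R0 from link(g,i)
round 1: derive conn(g,j) via R0 from link(g,j)
round 1: derive conn(j,d) via R0 from link(j,d)
round 1: derive conn(j,g) via R0 from link(j,g)
round 1: derive conn(j,i) via R0 from link(j,i)
round 1: derive conn(d,d) via R2 from link(d,f), knows(f,d)
round 1: derive conn(d,j) via R2 from link(d,f), knows(f,j)
round 1: derive conn(e,i) via R2 from link(e,d), knows(d,i)
round 1: derive conn(f,d) via R2 from link(f,f), knows(f,d)
round 1: derive conn(f,j) via R2 from link(f,f), knows(f,j)
round 1: derive conn(g,d) via R2 from link(g,j), knows(j,d)
round 1: derive conn(g,e) via R2 from link(g,i), knows(i,e)
round 1: derive conn(j,e) via R2 from link(j,g), knows(g,e)
round 1: derive conn(j,f) via R2 from link(j,g), knows(g,f)
round 1: derive conn(j,j) via R2 from link(j,i), knows(i,j)
round 2: derive conn(d,i) via R1 from conn(d,d), knows(d,i)
round 2: derive conn(e,e) via R1 from conn(e,i), knows(i,e)
round 2: derive conn(e,j) via R1 from conn(e,i), knows(i,j)
round 2: derive conn(f,i) via R1 from conn(f,d), knows(d,i)
round 2: derive deriv(d) via R3 from conn(d,d), conn(d,d)
round 2: derive deriv(e) via R3 from conn(e,d), conn(d,d)
round 2: derive deriv(f) via R3 from conn(f,d), conn(d,d)
round 2: derive deriv(g) via R3 from conn(g,d), conn(d,d)
round 2: derive deriv(j) via R3 from conn(j,d), conn(d,d)
round 3: derive conn(d,e) via R1 from conn(d,i), knows(i,e)
round 3: derive conn(f,e) via R1 from conn(f,i), knows(i,e)

deriv(d)
deriv(e)
deriv(f)
deriv(g)
deriv(j)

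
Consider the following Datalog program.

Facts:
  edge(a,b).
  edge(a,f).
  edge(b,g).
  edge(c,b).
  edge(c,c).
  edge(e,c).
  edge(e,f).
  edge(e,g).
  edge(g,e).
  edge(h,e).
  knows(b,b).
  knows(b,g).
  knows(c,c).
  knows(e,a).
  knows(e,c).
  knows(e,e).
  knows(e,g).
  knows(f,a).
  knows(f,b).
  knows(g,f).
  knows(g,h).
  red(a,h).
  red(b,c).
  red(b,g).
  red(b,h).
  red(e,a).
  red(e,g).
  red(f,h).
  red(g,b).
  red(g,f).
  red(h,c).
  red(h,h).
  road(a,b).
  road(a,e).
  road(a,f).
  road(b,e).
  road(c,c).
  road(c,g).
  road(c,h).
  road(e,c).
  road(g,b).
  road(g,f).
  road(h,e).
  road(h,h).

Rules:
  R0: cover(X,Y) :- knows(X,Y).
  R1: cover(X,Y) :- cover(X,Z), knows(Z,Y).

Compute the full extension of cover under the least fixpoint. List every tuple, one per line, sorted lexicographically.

cover(b,a)
cover(b,b)
cover(b,f)
cover(b,g)
cover(b,h)
cover(c,c)
cover(e,a)
cover(e,b)
cover(e,c)
cover(e,e)
cover(e,f)
cover(e,g)
cover(e,h)
cover(f,a)
cover(f,b)
cover(f,f)
cover(f,g)
cover(f,h)
cover(g,a)
cover(g,b)
cover(g,f)
cover(g,g)
cover(g,h)

round 1: derive cover(b,b) via R0 from knows(b,b)
round 1: derive cover(b,g) via R0 from knows(b,g)
round 1: derive cover(c,c) via R0 from knows(c,c)
round 1: derive cover(e,a) via R0 from knows(e,a)
round 1: derive cover(e,c) via R0 from knows(e,c)
round 1: derive cover(e,e) via R0 from knows(e,e)
round 1: derive cover(e,g) via R0 from knows(e,g)
round 1: derive cover(f,a) via R0 from knows(f,a)
round 1: derive cover(f,b) via R0 from knows(f,b)
round 1: derive cover(g,f) via R0 from knows(g,f)
round 1: derive cover(g,h) via R0 from knows(g,h)
round 2: derive cover(b,f) via R1 from cover(b,g), knows(g,f)
round 2: derive cover(b,h) via R1 from cover(b,g), knows(g,h)
round 2: derive cover(e,f) via R1 from cover(e,g), knows(g,f)
round 2: derive cover(e,h) via R1 from cover(e,g), knows(g,h)
round 2: derive cover(f,g) via R1 from cover(f,b), knows(b,g)
round 2: derive cover(g,a) via R1 from cover(g,f), knows(f,a)
round 2: derive cover(g,b) via R1 from cover(g,f), knows(f,b)
round 3: derive cover(b,a) via R1 from cover(b,f), knows(f,a)
round 3: derive cover(e,b) via R1 from cover(e,f), knows(f,b)
round 3: derive cover(f,f) via R1 from cover(f,g), knows(g,f)
round 3: derive cover(f,h) via R1 from cover(f,g), knows(g,h)
round 3: derive cover(g,g) via R1 from cover(g,b), knows(b,g)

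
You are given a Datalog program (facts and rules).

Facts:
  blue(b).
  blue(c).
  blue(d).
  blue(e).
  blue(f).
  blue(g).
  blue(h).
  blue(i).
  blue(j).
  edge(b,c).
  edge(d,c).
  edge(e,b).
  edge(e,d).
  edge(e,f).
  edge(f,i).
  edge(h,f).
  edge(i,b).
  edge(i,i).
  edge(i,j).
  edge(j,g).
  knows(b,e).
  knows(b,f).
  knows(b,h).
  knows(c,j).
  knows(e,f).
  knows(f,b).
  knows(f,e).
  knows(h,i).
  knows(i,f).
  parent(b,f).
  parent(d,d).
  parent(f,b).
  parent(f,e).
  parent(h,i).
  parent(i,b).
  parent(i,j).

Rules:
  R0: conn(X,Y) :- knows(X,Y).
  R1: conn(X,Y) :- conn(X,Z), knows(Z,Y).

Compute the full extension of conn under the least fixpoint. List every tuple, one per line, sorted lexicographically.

round 1: derive conn(b,e) via R0 from knows(b,e)
round 1: derive conn(b,f) via R0 from knows(b,f)
round 1: derive conn(b,h) via R0 from knows(b,h)
round 1: derive conn(c,j) via R0 from knows(c,j)
round 1: derive conn(e,f) via R0 from knows(e,f)
round 1: derive conn(f,b) via R0 from knows(f,b)
round 1: derive conn(f,e) via R0 from knows(f,e)
round 1: derive conn(h,i) via R0 from knows(h,i)
round 1: derive conn(i,f) via R0 from knows(i,f)
round 2: derive conn(b,b) via R1 from conn(b,f), knows(f,b)
round 2: derive conn(b,i) via R1 from conn(b,h), knows(h,i)
round 2: derive conn(e,b) via R1 from conn(e,f), knows(f,b)
round 2: derive conn(e,e) via R1 from conn(e,f), knows(f,e)
round 2: derive conn(f,f) via R1 from conn(f,b), knows(b,f)
round 2: derive conn(f,h) via R1 from conn(f,b), knows(b,h)
round 2: derive conn(h,f) via R1 from conn(h,i), knows(i,f)
round 2: derive conn(i,b) via R1 from conn(i,f), knows(f,b)
round 2: derive conn(i,e) via R1 from conn(i,f), knows(f,e)
round 3: derive conn(e,h) via R1 from conn(e,b), knows(b,h)
round 3: derive conn(f,i) via R1 from conn(f,h), knows(h,i)
round 3: derive conn(h,b) via R1 from conn(h,f), knows(f,b)
round 3: derive conn(h,e) via R1 from conn(h,f), knows(f,e)
round 3: derive conn(i,h) via R1 from conn(i,b), knows(b,h)
round 4: derive conn(e,i) via R1 from conn(e,h), knows(h,i)
round 4: derive conn(h,h) via R1 from conn(h,b), knows(b,h)
round 4: derive conn(i,i) via R1 from conn(i,h), knows(h,i)

conn(b,b)
conn(b,e)
conn(b,f)
conn(b,h)
conn(b,i)
conn(c,j)
conn(e,b)
conn(e,e)
conn(e,f)
conn(e,h)
conn(e,i)
conn(f,b)
conn(f,e)
conn(f,f)
conn(f,h)
conn(f,i)
conn(h,b)
conn(h,e)
conn(h,f)
conn(h,h)
conn(h,i)
conn(i,b)
conn(i,e)
conn(i,f)
conn(i,h)
conn(i,i)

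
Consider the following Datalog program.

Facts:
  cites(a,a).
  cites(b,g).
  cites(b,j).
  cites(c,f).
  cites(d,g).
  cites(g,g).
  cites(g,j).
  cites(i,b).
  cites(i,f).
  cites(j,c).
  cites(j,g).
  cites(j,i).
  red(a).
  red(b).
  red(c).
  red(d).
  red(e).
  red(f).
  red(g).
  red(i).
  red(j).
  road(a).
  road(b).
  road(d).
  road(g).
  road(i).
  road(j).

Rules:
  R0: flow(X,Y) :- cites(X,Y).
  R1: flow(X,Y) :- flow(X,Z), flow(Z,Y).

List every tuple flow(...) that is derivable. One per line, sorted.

round 1: derive flow(a,a) via R0 from cites(a,a)
round 1: derive flow(b,g) via R0 from cites(b,g)
round 1: derive flow(b,j) via R0 from cites(b,j)
round 1: derive flow(c,f) via R0 from cites(c,f)
round 1: derive flow(d,g) via R0 from cites(d,g)
round 1: derive flow(g,g) via R0 from cites(g,g)
round 1: derive flow(g,j) via R0 from cites(g,j)
round 1: derive flow(i,b) via R0 from cites(i,b)
round 1: derive flow(i,f) via R0 from cites(i,f)
round 1: derive flow(j,c) via R0 from cites(j,c)
round 1: derive flow(j,g) via R0 from cites(j,g)
round 1: derive flow(j,i) via R0 from cites(j,i)
round 2: derive flow(b,c) via R1 from flow(b,j), flow(j,c)
round 2: derive flow(b,i) via R1 from flow(b,j), flow(j,i)
round 2: derive flow(d,j) via R1 from flow(d,g), flow(g,j)
round 2: derive flow(g,c) via R1 from flow(g,j), flow(j,c)
round 2: derive flow(g,i) via R1 from flow(g,j), flow(j,i)
round 2: derive flow(i,g) via R1 from flow(i,b), flow(b,g)
round 2: derive flow(i,j) via R1 from flow(i,b), flow(b,j)
round 2: derive flow(j,b) via R1 from flow(j,i), flow(i,b)
round 2: derive flow(j,f) via R1 from flow(j,c), flow(c,f)
round 2: derive flow(j,j) via R1 from flow(j,g), flow(g,j)
round 3: derive flow(b,b) via R1 from flow(b,i), flow(i,b)
round 3: derive flow(b,f) via R1 from flow(b,c), flow(c,f)
round 3: derive flow(d,b) via R1 from flow(d,j), flow(j,b)
round 3: derive flow(d,c) via R1 from flow(d,g), flow(g,c)
round 3: derive flow(d,f) via R1 from flow(d,j), flow(j,f)
round 3: derive flow(d,i) via R1 from flow(d,g), flow(g,i)
round 3: derive flow(g,b) via R1 from flow(g,i), flow(i,b)
round 3: derive flow(g,f) via R1 from flow(g,c), flow(c,f)
round 3: derive flow(i,c) via R1 from flow(i,b), flow(b,c)
round 3: derive flow(i,i) via R1 from flow(i,b), flow(b,i)

flow(a,a)
flow(b,b)
flow(b,c)
flow(b,f)
flow(b,g)
flow(b,i)
flow(b,j)
flow(c,f)
flow(d,b)
flow(d,c)
flow(d,f)
flow(d,g)
flow(d,i)
flow(d,j)
flow(g,b)
flow(g,c)
flow(g,f)
flow(g,g)
flow(g,i)
flow(g,j)
flow(i,b)
flow(i,c)
flow(i,f)
flow(i,g)
flow(i,i)
flow(i,j)
flow(j,b)
flow(j,c)
flow(j,f)
flow(j,g)
flow(j,i)
flow(j,j)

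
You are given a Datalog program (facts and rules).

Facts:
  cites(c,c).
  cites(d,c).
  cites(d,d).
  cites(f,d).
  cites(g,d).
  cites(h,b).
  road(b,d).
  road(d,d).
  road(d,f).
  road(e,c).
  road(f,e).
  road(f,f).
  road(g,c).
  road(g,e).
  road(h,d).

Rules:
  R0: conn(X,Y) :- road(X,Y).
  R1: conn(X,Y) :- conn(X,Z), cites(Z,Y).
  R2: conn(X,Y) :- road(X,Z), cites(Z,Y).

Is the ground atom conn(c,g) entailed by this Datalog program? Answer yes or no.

round 1: derive conn(b,d) via R0 from road(b,d)
round 1: derive conn(d,d) via R0 from road(d,d)
round 1: derive conn(d,f) via R0 from road(d,f)
round 1: derive conn(e,c) via R0 from road(e,c)
round 1: derive conn(f,e) via R0 from road(f,e)
round 1: derive conn(f,f) via R0 from road(f,f)
round 1: derive conn(g,c) via R0 from road(g,c)
round 1: derive conn(g,e) via R0 from road(g,e)
round 1: derive conn(h,d) via R0 from road(h,d)
round 1: derive conn(b,c) via R2 from road(b,d), cites(d,c)
round 1: derive conn(d,c) via R2 from road(d,d), cites(d,c)
round 1: derive conn(f,d) via R2 from road(f,f), cites(f,d)
round 1: derive conn(h,c) via R2 from road(h,d), cites(d,c)
round 2: derive conn(f,c) via R1 from conn(f,d), cites(d,c)

no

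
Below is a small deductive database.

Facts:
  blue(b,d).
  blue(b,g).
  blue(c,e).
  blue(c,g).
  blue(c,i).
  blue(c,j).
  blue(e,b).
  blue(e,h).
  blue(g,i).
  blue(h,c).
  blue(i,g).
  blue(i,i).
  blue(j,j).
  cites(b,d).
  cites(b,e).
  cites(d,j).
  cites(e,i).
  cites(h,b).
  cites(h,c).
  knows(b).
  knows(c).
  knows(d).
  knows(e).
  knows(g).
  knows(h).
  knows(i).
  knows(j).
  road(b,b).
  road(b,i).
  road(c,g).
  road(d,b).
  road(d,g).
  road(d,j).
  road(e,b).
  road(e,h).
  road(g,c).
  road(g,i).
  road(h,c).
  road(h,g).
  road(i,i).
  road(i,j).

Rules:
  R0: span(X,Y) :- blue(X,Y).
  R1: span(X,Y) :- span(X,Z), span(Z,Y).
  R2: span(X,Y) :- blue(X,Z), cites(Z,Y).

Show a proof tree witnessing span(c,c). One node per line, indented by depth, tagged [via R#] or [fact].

round 1: derive span(b,d) via R0 from blue(b,d)
round 1: derive span(b,g) via R0 from blue(b,g)
round 1: derive span(c,e) via R0 from blue(c,e)
round 1: derive span(c,g) via R0 from blue(c,g)
round 1: derive span(c,i) via R0 from blue(c,i)
round 1: derive span(c,j) via R0 from blue(c,j)
round 1: derive span(e,b) via R0 from blue(e,b)
round 1: derive span(e,h) via R0 from blue(e,h)
round 1: derive span(g,i) via R0 from blue(g,i)
round 1: derive span(h,c) via R0 from blue(h,c)
round 1: derive span(i,g) via R0 from blue(i,g)
round 1: derive span(i,i) via R0 from blue(i,i)
round 1: derive span(j,j) via R0 from blue(j,j)
round 1: derive span(b,j) via R2 from blue(b,d), cites(d,j)
round 1: derive span(e,c) via R2 from blue(e,h), cites(h,c)
round 1: derive span(e,d) via R2 from blue(e,b), cites(b,d)
round 1: derive span(e,e) via R2 from blue(e,b), cites(b,e)
round 2: derive span(b,i) via R1 from span(b,g), span(g,i)
round 2: derive span(c,b) via R1 from span(c,e), span(e,b)
round 2: derive span(c,c) via R1 from span(c,e), span(e,c)
round 2: derive span(c,d) via R1 from span(c,e), span(e,d)
round 2: derive span(c,h) via R1 from span(c,e), span(e,h)
round 2: derive span(e,g) via R1 from span(e,b), span(b,g)
round 2: derive span(e,i) via R1 from span(e,c), span(c,i)
round 2: derive span(e,j) via R1 from span(e,b), span(b,j)
round 2: derive span(g,g) via R1 from span(g,i), span(i,g)
round 2: derive span(h,e) via R1 from span(h,c), span(c,e)
round 2: derive span(h,g) via R1 from span(h,c), span(c,g)
round 2: derive span(h,i) via R1 from span(h,c), span(c,i)
round 2: derive span(h,j) via R1 from span(h,c), span(c,j)
round 3: derive span(h,b) via R1 from span(h,c), span(c,b)
round 3: derive span(h,d) via R1 from span(h,c), span(c,d)
round 3: derive span(h,h) via R1 from span(h,c), span(c,h)

span(c,c)  [via R1]
  span(c,e)  [via R0]
    blue(c,e)  [fact]
  span(e,c)  [via R2]
    blue(e,h)  [fact]
    cites(h,c)  [fact]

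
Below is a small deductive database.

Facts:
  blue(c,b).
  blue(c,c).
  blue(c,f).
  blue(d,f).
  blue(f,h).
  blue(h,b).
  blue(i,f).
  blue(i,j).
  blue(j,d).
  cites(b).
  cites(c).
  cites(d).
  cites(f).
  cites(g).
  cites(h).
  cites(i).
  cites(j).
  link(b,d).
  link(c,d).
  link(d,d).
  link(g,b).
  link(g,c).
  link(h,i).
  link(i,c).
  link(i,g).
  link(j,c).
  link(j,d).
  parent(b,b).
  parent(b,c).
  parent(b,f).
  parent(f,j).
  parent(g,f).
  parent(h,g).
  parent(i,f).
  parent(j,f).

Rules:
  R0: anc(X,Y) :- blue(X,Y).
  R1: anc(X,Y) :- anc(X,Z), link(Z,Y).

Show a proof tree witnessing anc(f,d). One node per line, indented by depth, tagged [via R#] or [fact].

anc(f,d)  [via R1]
  anc(f,c)  [via R1]
    anc(f,i)  [via R1]
      anc(f,h)  [via R0]
        blue(f,h)  [fact]
      link(h,i)  [fact]
    link(i,c)  [fact]
  link(c,d)  [fact]

round 1: derive anc(c,b) via R0 from blue(c,b)
round 1: derive anc(c,c) via R0 from blue(c,c)
round 1: derive anc(c,f) via R0 from blue(c,f)
round 1: derive anc(d,f) via R0 from blue(d,f)
round 1: derive anc(f,h) via R0 from blue(f,h)
round 1: derive anc(h,b) via R0 from blue(h,b)
round 1: derive anc(i,f) via R0 from blue(i,f)
round 1: derive anc(i,j) via R0 from blue(i,j)
round 1: derive anc(j,d) via R0 from blue(j,d)
round 2: derive anc(c,d) via R1 from anc(c,b), link(b,d)
round 2: derive anc(f,i) via R1 from anc(f,h), link(h,i)
round 2: derive anc(h,d) via R1 from anc(h,b), link(b,d)
round 2: derive anc(i,c) via R1 from anc(i,j), link(j,c)
round 2: derive anc(i,d) via R1 from anc(i,j), link(j,d)
round 3: derive anc(f,c) via R1 from anc(f,i), link(i,c)
round 3: derive anc(f,g) via R1 from anc(f,i), link(i,g)
round 4: derive anc(f,b) via R1 from anc(f,g), link(g,b)
round 4: derive anc(f,d) via R1 from anc(f,c), link(c,d)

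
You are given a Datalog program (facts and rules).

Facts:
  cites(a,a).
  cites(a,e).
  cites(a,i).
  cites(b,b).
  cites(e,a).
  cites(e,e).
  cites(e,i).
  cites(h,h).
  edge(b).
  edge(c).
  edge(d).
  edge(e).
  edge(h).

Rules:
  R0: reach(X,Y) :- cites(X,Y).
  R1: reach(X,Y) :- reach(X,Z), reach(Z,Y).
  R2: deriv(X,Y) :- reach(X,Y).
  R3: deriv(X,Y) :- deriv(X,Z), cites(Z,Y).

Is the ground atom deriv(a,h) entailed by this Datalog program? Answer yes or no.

no

round 1: derive reach(a,a) via R0 from cites(a,a)
round 1: derive reach(a,e) via R0 from cites(a,e)
round 1: derive reach(a,i) via R0 from cites(a,i)
round 1: derive reach(b,b) via R0 from cites(b,b)
round 1: derive reach(e,a) via R0 from cites(e,a)
round 1: derive reach(e,e) via R0 from cites(e,e)
round 1: derive reach(e,i) via R0 from cites(e,i)
round 1: derive reach(h,h) via R0 from cites(h,h)
round 2: derive deriv(a,a) via R2 from reach(a,a)
round 2: derive deriv(a,e) via R2 from reach(a,e)
round 2: derive deriv(a,i) via R2 from reach(a,i)
round 2: derive deriv(b,b) via R2 from reach(b,b)
round 2: derive deriv(e,a) via R2 from reach(e,a)
round 2: derive deriv(e,e) via R2 from reach(e,e)
round 2: derive deriv(e,i) via R2 from reach(e,i)
round 2: derive deriv(h,h) via R2 from reach(h,h)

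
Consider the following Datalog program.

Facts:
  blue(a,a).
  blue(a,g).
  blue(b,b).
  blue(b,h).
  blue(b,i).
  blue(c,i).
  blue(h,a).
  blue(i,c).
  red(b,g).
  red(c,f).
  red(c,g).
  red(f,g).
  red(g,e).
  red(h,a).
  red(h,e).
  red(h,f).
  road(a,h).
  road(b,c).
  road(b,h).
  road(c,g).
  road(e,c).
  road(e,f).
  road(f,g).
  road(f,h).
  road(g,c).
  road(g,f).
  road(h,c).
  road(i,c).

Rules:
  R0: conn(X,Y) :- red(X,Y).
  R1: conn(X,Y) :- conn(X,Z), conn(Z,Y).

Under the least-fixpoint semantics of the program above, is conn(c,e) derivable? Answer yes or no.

yes

round 1: derive conn(b,g) via R0 from red(b,g)
round 1: derive conn(c,f) via R0 from red(c,f)
round 1: derive conn(c,g) via R0 from red(c,g)
round 1: derive conn(f,g) via R0 from red(f,g)
round 1: derive conn(g,e) via R0 from red(g,e)
round 1: derive conn(h,a) via R0 from red(h,a)
round 1: derive conn(h,e) via R0 from red(h,e)
round 1: derive conn(h,f) via R0 from red(h,f)
round 2: derive conn(b,e) via R1 from conn(b,g), conn(g,e)
round 2: derive conn(c,e) via R1 from conn(c,g), conn(g,e)
round 2: derive conn(f,e) via R1 from conn(f,g), conn(g,e)
round 2: derive conn(h,g) via R1 from conn(h,f), conn(f,g)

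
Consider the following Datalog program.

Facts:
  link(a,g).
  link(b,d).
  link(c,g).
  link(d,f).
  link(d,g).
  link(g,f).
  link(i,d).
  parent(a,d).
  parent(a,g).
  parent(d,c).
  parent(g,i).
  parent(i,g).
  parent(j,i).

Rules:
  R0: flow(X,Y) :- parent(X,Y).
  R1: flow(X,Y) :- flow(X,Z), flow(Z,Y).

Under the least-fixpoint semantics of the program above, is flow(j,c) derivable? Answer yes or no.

no

round 1: derive flow(a,d) via R0 from parent(a,d)
round 1: derive flow(a,g) via R0 from parent(a,g)
round 1: derive flow(d,c) via R0 from parent(d,c)
round 1: derive flow(g,i) via R0 from parent(g,i)
round 1: derive flow(i,g) via R0 from parent(i,g)
round 1: derive flow(j,i) via R0 from parent(j,i)
round 2: derive flow(a,c) via R1 from flow(a,d), flow(d,c)
round 2: derive flow(a,i) via R1 from flow(a,g), flow(g,i)
round 2: derive flow(g,g) via R1 from flow(g,i), flow(i,g)
round 2: derive flow(i,i) via R1 from flow(i,g), flow(g,i)
round 2: derive flow(j,g) via R1 from flow(j,i), flow(i,g)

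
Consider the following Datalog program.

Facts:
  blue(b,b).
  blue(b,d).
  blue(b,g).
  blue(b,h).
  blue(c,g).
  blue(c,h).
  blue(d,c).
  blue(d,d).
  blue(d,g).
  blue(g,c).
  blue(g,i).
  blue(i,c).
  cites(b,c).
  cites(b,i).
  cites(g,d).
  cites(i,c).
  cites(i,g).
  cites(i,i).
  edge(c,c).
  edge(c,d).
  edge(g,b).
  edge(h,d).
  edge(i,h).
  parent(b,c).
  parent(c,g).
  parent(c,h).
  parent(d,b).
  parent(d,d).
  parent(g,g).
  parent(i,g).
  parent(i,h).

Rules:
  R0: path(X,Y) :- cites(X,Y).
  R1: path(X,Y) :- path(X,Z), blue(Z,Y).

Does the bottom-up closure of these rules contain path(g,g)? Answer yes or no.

round 1: derive path(b,c) via R0 from cites(b,c)
round 1: derive path(b,i) via R0 from cites(b,i)
round 1: derive path(g,d) via R0 from cites(g,d)
round 1: derive path(i,c) via R0 from cites(i,c)
round 1: derive path(i,g) via R0 from cites(i,g)
round 1: derive path(i,i) via R0 from cites(i,i)
round 2: derive path(b,g) via R1 from path(b,c), blue(c,g)
round 2: derive path(b,h) via R1 from path(b,c), blue(c,h)
round 2: derive path(g,c) via R1 from path(g,d), blue(d,c)
round 2: derive path(g,g) via R1 from path(g,d), blue(d,g)
round 2: derive path(i,h) via R1 from path(i,c), blue(c,h)
round 3: derive path(g,h) via R1 from path(g,c), blue(c,h)
round 3: derive path(g,i) via R1 from path(g,g), blue(g,i)

yes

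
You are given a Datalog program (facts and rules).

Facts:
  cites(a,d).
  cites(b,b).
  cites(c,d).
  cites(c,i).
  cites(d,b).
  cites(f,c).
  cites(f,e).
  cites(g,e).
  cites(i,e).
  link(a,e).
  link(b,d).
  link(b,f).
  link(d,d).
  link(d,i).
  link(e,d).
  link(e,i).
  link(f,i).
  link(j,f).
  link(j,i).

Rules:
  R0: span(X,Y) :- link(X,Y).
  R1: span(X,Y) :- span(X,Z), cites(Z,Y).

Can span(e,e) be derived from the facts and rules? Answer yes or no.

yes

round 1: derive span(a,e) via R0 from link(a,e)
round 1: derive span(b,d) via R0 from link(b,d)
round 1: derive span(b,f) via R0 from link(b,f)
round 1: derive span(d,d) via R0 from link(d,d)
round 1: derive span(d,i) via R0 from link(d,i)
round 1: derive span(e,d) via R0 from link(e,d)
round 1: derive span(e,i) via R0 from link(e,i)
round 1: derive span(f,i) via R0 from link(f,i)
round 1: derive span(j,f) via R0 from link(j,f)
round 1: derive span(j,i) via R0 from link(j,i)
round 2: derive span(b,b) via R1 from span(b,d), cites(d,b)
round 2: derive span(b,c) via R1 from span(b,f), cites(f,c)
round 2: derive span(b,e) via R1 from span(b,f), cites(f,e)
round 2: derive span(d,b) via R1 from span(d,d), cites(d,b)
round 2: derive span(d,e) via R1 from span(d,i), cites(i,e)
round 2: derive span(e,b) via R1 from span(e,d), cites(d,b)
round 2: derive span(e,e) via R1 from span(e,i), cites(i,e)
round 2: derive span(f,e) via R1 from span(f,i), cites(i,e)
round 2: derive span(j,c) via R1 from span(j,f), cites(f,c)
round 2: derive span(j,e) via R1 from span(j,f), cites(f,e)
round 3: derive span(b,i) via R1 from span(b,c), cites(c,i)
round 3: derive span(j,d) via R1 from span(j,c), cites(c,d)
round 4: derive span(j,b) via R1 from span(j,d), cites(d,b)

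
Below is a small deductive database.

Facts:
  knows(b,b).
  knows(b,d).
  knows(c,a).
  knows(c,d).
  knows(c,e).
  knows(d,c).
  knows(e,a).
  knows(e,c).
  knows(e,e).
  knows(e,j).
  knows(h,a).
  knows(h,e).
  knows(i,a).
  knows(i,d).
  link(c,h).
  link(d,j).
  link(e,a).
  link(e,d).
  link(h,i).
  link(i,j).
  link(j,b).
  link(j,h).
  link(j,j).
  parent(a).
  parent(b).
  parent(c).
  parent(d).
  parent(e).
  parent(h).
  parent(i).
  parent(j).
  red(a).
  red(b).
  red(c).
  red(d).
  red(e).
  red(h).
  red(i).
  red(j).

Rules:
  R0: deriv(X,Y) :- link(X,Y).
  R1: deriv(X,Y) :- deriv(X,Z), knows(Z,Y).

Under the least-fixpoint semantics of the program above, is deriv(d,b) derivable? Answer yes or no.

round 1: derive deriv(c,h) via R0 from link(c,h)
round 1: derive deriv(d,j) via R0 from link(d,j)
round 1: derive deriv(e,a) via R0 from link(e,a)
round 1: derive deriv(e,d) via R0 from link(e,d)
round 1: derive deriv(h,i) via R0 from link(h,i)
round 1: derive deriv(i,j) via R0 from link(i,j)
round 1: derive deriv(j,b) via R0 from link(j,b)
round 1: derive deriv(j,h) via R0 from link(j,h)
round 1: derive deriv(j,j) via R0 from link(j,j)
round 2: derive deriv(c,a) via R1 from deriv(c,h), knows(h,a)
round 2: derive deriv(c,e) via R1 from deriv(c,h), knows(h,e)
round 2: derive deriv(e,c) via R1 from deriv(e,d), knows(d,c)
round 2: derive deriv(h,a) via R1 from deriv(h,i), knows(i,a)
round 2: derive deriv(h,d) via R1 from deriv(h,i), knows(i,d)
round 2: derive deriv(j,a) via R1 from deriv(j,h), knows(h,a)
round 2: derive deriv(j,d) via R1 from deriv(j,b), knows(b,d)
round 2: derive deriv(j,e) via R1 from deriv(j,h), knows(h,e)
round 3: derive deriv(c,c) via R1 from deriv(c,e), knows(e,c)
round 3: derive deriv(c,j) via R1 from deriv(c,e), knows(e,j)
round 3: derive deriv(e,e) via R1 from deriv(e,c), knows(c,e)
round 3: derive deriv(h,c) via R1 from deriv(h,d), knows(d,c)
round 3: derive deriv(j,c) via R1 from deriv(j,d), knows(d,c)
round 4: derive deriv(c,d) via R1 from deriv(c,c), knows(c,d)
round 4: derive deriv(e,j) via R1 from deriv(e,e), knows(e,j)
round 4: derive deriv(h,e) via R1 from deriv(h,c), knows(c,e)
round 5: derive deriv(h,j) via R1 from deriv(h,e), knows(e,j)

no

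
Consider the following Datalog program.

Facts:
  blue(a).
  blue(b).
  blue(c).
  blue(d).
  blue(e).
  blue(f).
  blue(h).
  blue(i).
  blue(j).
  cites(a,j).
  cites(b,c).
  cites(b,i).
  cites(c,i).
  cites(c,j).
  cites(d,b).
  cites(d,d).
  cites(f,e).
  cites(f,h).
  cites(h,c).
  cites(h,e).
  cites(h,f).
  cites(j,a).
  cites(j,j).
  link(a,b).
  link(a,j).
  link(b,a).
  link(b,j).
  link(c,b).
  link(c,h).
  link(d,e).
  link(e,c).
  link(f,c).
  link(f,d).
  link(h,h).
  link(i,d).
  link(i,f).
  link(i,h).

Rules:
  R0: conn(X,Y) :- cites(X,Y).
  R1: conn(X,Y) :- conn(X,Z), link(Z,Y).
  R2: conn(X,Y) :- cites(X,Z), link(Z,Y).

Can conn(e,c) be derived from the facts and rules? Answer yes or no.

round 1: derive conn(a,j) via R0 from cites(a,j)
round 1: derive conn(b,c) via R0 from cites(b,c)
round 1: derive conn(b,i) via R0 from cites(b,i)
round 1: derive conn(c,i) via R0 from cites(c,i)
round 1: derive conn(c,j) via R0 from cites(c,j)
round 1: derive conn(d,b) via R0 from cites(d,b)
round 1: derive conn(d,d) via R0 from cites(d,d)
round 1: derive conn(f,e) via R0 from cites(f,e)
round 1: derive conn(f,h) via R0 from cites(f,h)
round 1: derive conn(h,c) via R0 from cites(h,c)
round 1: derive conn(h,e) via R0 from cites(h,e)
round 1: derive conn(h,f) via R0 from cites(h,f)
round 1: derive conn(j,a) via R0 from cites(j,a)
round 1: derive conn(j,j) via R0 from cites(j,j)
round 1: derive conn(b,b) via R2 from cites(b,c), link(c,b)
round 1: derive conn(b,d) via R2 from cites(b,i), link(i,d)
round 1: derive conn(b,f) via R2 from cites(b,i), link(i,f)
round 1: derive conn(b,h) via R2 from cites(b,c), link(c,h)
round 1: derive conn(c,d) via R2 from cites(c,i), link(i,d)
round 1: derive conn(c,f) via R2 from cites(c,i), link(i,f)
round 1: derive conn(c,h) via R2 from cites(c,i), link(i,h)
round 1: derive conn(d,a) via R2 from cites(d,b), link(b,a)
round 1: derive conn(d,e) via R2 from cites(d,d), link(d,e)
round 1: derive conn(d,j) via R2 from cites(d,b), link(b,j)
round 1: derive conn(f,c) via R2 from cites(f,e), link(e,c)
round 1: derive conn(h,b) via R2 from cites(h,c), link(c,b)
round 1: derive conn(h,d) via R2 from cites(h,f), link(f,d)
round 1: derive conn(h,h) via R2 from cites(h,c), link(c,h)
round 1: derive conn(j,b) via R2 from cites(j,a), link(a,b)
round 2: derive conn(b,a) via R1 from conn(b,b), link(b,a)
round 2: derive conn(b,e) via R1 from conn(b,d), link(d,e)
round 2: derive conn(b,j) via R1 from conn(b,b), link(b,j)
round 2: derive conn(c,c) via R1 from conn(c,f), link(f,c)
round 2: derive conn(c,e) via R1 from conn(c,d), link(d,e)
round 2: derive conn(d,c) via R1 from conn(d,e), link(e,c)
round 2: derive conn(f,b) via R1 from conn(f,c), link(c,b)
round 2: derive conn(h,a) via R1 from conn(h,b), link(b,a)
round 2: derive conn(h,j) via R1 from conn(h,b), link(b,j)
round 3: derive conn(c,b) via R1 from conn(c,c), link(c,b)
round 3: derive conn(d,h) via R1 from conn(d,c), link(c,h)
round 3: derive conn(f,a) via R1 from conn(f,b), link(b,a)
round 3: derive conn(f,j) via R1 from conn(f,b), link(b,j)
round 4: derive conn(c,a) via R1 from conn(c,b), link(b,a)

no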